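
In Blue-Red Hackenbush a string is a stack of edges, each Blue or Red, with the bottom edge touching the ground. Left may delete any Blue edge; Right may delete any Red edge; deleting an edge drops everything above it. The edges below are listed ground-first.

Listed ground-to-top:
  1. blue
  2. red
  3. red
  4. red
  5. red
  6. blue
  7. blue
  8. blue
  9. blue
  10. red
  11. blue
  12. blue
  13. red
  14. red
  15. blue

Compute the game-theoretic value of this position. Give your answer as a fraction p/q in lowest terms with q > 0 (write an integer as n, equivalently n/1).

1971/16384

1 of 15 · b · max L 0 · min R +∞ — 1
2 of 15 · br · max L 0 · min R 1 — 1/2
3 of 15 · brr · max L 0 · min R 1/2 — 1/4
4 of 15 · brrr · max L 0 · min R 1/4 — 1/8
5 of 15 · brrrr · max L 0 · min R 1/8 — 1/16
6 of 15 · brrrrb · max L 1/16 · min R 1/8 — 3/32
7 of 15 · brrrrbb · max L 3/32 · min R 1/8 — 7/64
8 of 15 · brrrrbbb · max L 7/64 · min R 1/8 — 15/128
9 of 15 · brrrrbbbb · max L 15/128 · min R 1/8 — 31/256
10 of 15 · brrrrbbbbr · max L 15/128 · min R 31/256 — 61/512
11 of 15 · brrrrbbbbrb · max L 61/512 · min R 31/256 — 123/1024
12 of 15 · brrrrbbbbrbb · max L 123/1024 · min R 31/256 — 247/2048
13 of 15 · brrrrbbbbrbbr · max L 123/1024 · min R 247/2048 — 493/4096
14 of 15 · brrrrbbbbrbbrr · max L 123/1024 · min R 493/4096 — 985/8192
15 of 15 · brrrrbbbbrbbrrb · max L 985/8192 · min R 493/4096 — 1971/16384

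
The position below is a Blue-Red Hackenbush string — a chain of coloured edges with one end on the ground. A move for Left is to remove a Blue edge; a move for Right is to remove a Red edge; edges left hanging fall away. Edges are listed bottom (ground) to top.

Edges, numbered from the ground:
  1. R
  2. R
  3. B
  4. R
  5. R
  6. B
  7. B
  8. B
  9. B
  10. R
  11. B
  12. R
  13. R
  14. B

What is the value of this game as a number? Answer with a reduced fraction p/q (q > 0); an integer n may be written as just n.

Recurse on prefixes of the 14-edge string R R B R R B B B B R B R R B:
edge 1 of 14 (R): { (no moves) | 0 } => -1
edge 2 of 14 (R): { (no moves) | -1 0 } => -2
edge 3 of 14 (B): { -2 | -1 0 } => -3/2
edge 4 of 14 (R): { -2 | -3/2 -1 0 } => -7/4
edge 5 of 14 (R): { -2 | -7/4 -3/2 -1 0 } => -15/8
edge 6 of 14 (B): { -2 -15/8 | -7/4 -3/2 -1 0 } => -29/16
edge 7 of 14 (B): { -2 -15/8 -29/16 | -7/4 -3/2 -1 0 } => -57/32
edge 8 of 14 (B): { -2 -15/8 -29/16 -57/32 | -7/4 -3/2 -1 0 } => -113/64
edge 9 of 14 (B): { -2 -15/8 -29/16 -57/32 -113/64 | -7/4 -3/2 -1 0 } => -225/128
edge 10 of 14 (R): { -2 -15/8 -29/16 -57/32 -113/64 | -225/128 -7/4 -3/2 -1 0 } => -451/256
edge 11 of 14 (B): { -2 -15/8 -29/16 -57/32 -113/64 -451/256 | -225/128 -7/4 -3/2 -1 0 } => -901/512
edge 12 of 14 (R): { -2 -15/8 -29/16 -57/32 -113/64 -451/256 | -901/512 -225/128 -7/4 -3/2 -1 0 } => -1803/1024
edge 13 of 14 (R): { -2 -15/8 -29/16 -57/32 -113/64 -451/256 | -1803/1024 -901/512 -225/128 -7/4 -3/2 -1 0 } => -3607/2048
edge 14 of 14 (B): { -2 -15/8 -29/16 -57/32 -113/64 -451/256 -3607/2048 | -1803/1024 -901/512 -225/128 -7/4 -3/2 -1 0 } => -7213/4096

-7213/4096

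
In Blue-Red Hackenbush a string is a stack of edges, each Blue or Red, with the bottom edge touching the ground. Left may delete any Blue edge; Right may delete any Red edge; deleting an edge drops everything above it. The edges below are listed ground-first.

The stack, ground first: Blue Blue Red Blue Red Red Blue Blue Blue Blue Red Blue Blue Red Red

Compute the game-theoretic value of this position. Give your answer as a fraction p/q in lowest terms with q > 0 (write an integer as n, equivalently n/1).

edge 1 of 15 (Blue): { 0 |  } so 1
edge 2 of 15 (Blue): { 0; 1 |  } so 2
edge 3 of 15 (Red): { 0; 1 | 2 } so 3/2
edge 4 of 15 (Blue): { 0; 1; 3/2 | 2 } so 7/4
edge 5 of 15 (Red): { 0; 1; 3/2 | 7/4; 2 } so 13/8
edge 6 of 15 (Red): { 0; 1; 3/2 | 13/8; 7/4; 2 } so 25/16
edge 7 of 15 (Blue): { 0; 1; 3/2; 25/16 | 13/8; 7/4; 2 } so 51/32
edge 8 of 15 (Blue): { 0; 1; 3/2; 25/16; 51/32 | 13/8; 7/4; 2 } so 103/64
edge 9 of 15 (Blue): { 0; 1; 3/2; 25/16; 51/32; 103/64 | 13/8; 7/4; 2 } so 207/128
edge 10 of 15 (Blue): { 0; 1; 3/2; 25/16; 51/32; 103/64; 207/128 | 13/8; 7/4; 2 } so 415/256
edge 11 of 15 (Red): { 0; 1; 3/2; 25/16; 51/32; 103/64; 207/128 | 415/256; 13/8; 7/4; 2 } so 829/512
edge 12 of 15 (Blue): { 0; 1; 3/2; 25/16; 51/32; 103/64; 207/128; 829/512 | 415/256; 13/8; 7/4; 2 } so 1659/1024
edge 13 of 15 (Blue): { 0; 1; 3/2; 25/16; 51/32; 103/64; 207/128; 829/512; 1659/1024 | 415/256; 13/8; 7/4; 2 } so 3319/2048
edge 14 of 15 (Red): { 0; 1; 3/2; 25/16; 51/32; 103/64; 207/128; 829/512; 1659/1024 | 3319/2048; 415/256; 13/8; 7/4; 2 } so 6637/4096
edge 15 of 15 (Red): { 0; 1; 3/2; 25/16; 51/32; 103/64; 207/128; 829/512; 1659/1024 | 6637/4096; 3319/2048; 415/256; 13/8; 7/4; 2 } so 13273/8192

13273/8192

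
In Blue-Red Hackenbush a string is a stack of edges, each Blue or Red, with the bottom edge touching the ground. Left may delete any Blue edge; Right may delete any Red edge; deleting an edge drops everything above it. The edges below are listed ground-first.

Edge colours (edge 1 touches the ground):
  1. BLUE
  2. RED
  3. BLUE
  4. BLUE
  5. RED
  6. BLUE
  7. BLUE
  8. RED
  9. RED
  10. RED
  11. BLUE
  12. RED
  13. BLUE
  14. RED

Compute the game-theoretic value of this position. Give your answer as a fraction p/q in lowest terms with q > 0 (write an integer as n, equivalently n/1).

6933/8192

step 1: add BLUE to get B; options L={ 0 } R={ · } ⇒ 1
step 2: add RED to get BR; options L={ 0 } R={ 1 } ⇒ 1/2
step 3: add BLUE to get BRB; options L={ 0, 1/2 } R={ 1 } ⇒ 3/4
step 4: add BLUE to get BRBB; options L={ 0, 1/2, 3/4 } R={ 1 } ⇒ 7/8
step 5: add RED to get BRBBR; options L={ 0, 1/2, 3/4 } R={ 7/8, 1 } ⇒ 13/16
step 6: add BLUE to get BRBBRB; options L={ 0, 1/2, 3/4, 13/16 } R={ 7/8, 1 } ⇒ 27/32
step 7: add BLUE to get BRBBRBB; options L={ 0, 1/2, 3/4, 13/16, 27/32 } R={ 7/8, 1 } ⇒ 55/64
step 8: add RED to get BRBBRBBR; options L={ 0, 1/2, 3/4, 13/16, 27/32 } R={ 55/64, 7/8, 1 } ⇒ 109/128
step 9: add RED to get BRBBRBBRR; options L={ 0, 1/2, 3/4, 13/16, 27/32 } R={ 109/128, 55/64, 7/8, 1 } ⇒ 217/256
step 10: add RED to get BRBBRBBRRR; options L={ 0, 1/2, 3/4, 13/16, 27/32 } R={ 217/256, 109/128, 55/64, 7/8, 1 } ⇒ 433/512
step 11: add BLUE to get BRBBRBBRRRB; options L={ 0, 1/2, 3/4, 13/16, 27/32, 433/512 } R={ 217/256, 109/128, 55/64, 7/8, 1 } ⇒ 867/1024
step 12: add RED to get BRBBRBBRRRBR; options L={ 0, 1/2, 3/4, 13/16, 27/32, 433/512 } R={ 867/1024, 217/256, 109/128, 55/64, 7/8, 1 } ⇒ 1733/2048
step 13: add BLUE to get BRBBRBBRRRBRB; options L={ 0, 1/2, 3/4, 13/16, 27/32, 433/512, 1733/2048 } R={ 867/1024, 217/256, 109/128, 55/64, 7/8, 1 } ⇒ 3467/4096
step 14: add RED to get BRBBRBBRRRBRBR; options L={ 0, 1/2, 3/4, 13/16, 27/32, 433/512, 1733/2048 } R={ 3467/4096, 867/1024, 217/256, 109/128, 55/64, 7/8, 1 } ⇒ 6933/8192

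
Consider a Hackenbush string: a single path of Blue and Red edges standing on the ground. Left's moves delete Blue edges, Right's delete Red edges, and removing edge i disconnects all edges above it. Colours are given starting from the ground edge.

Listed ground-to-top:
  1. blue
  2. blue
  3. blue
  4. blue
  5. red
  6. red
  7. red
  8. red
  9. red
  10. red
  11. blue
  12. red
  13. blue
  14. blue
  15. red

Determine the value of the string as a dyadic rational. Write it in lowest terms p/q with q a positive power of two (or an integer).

b: Left { 0 }, Right {  } => simplest 1
bb: Left { 0; 1 }, Right {  } => simplest 2
bbb: Left { 0; 1; 2 }, Right {  } => simplest 3
bbbb: Left { 0; 1; 2; 3 }, Right {  } => simplest 4
bbbbr: Left { 0; 1; 2; 3 }, Right { 4 } => simplest 7/2
bbbbrr: Left { 0; 1; 2; 3 }, Right { 7/2; 4 } => simplest 13/4
bbbbrrr: Left { 0; 1; 2; 3 }, Right { 13/4; 7/2; 4 } => simplest 25/8
bbbbrrrr: Left { 0; 1; 2; 3 }, Right { 25/8; 13/4; 7/2; 4 } => simplest 49/16
bbbbrrrrr: Left { 0; 1; 2; 3 }, Right { 49/16; 25/8; 13/4; 7/2; 4 } => simplest 97/32
bbbbrrrrrr: Left { 0; 1; 2; 3 }, Right { 97/32; 49/16; 25/8; 13/4; 7/2; 4 } => simplest 193/64
bbbbrrrrrrb: Left { 0; 1; 2; 3; 193/64 }, Right { 97/32; 49/16; 25/8; 13/4; 7/2; 4 } => simplest 387/128
bbbbrrrrrrbr: Left { 0; 1; 2; 3; 193/64 }, Right { 387/128; 97/32; 49/16; 25/8; 13/4; 7/2; 4 } => simplest 773/256
bbbbrrrrrrbrb: Left { 0; 1; 2; 3; 193/64; 773/256 }, Right { 387/128; 97/32; 49/16; 25/8; 13/4; 7/2; 4 } => simplest 1547/512
bbbbrrrrrrbrbb: Left { 0; 1; 2; 3; 193/64; 773/256; 1547/512 }, Right { 387/128; 97/32; 49/16; 25/8; 13/4; 7/2; 4 } => simplest 3095/1024
bbbbrrrrrrbrbbr: Left { 0; 1; 2; 3; 193/64; 773/256; 1547/512 }, Right { 3095/1024; 387/128; 97/32; 49/16; 25/8; 13/4; 7/2; 4 } => simplest 6189/2048

6189/2048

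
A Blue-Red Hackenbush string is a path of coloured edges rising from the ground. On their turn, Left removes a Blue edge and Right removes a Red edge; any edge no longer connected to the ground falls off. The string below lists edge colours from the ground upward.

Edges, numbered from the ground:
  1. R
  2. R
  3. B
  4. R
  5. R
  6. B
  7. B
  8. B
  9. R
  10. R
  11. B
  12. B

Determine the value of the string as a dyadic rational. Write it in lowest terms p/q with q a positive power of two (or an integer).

Prefix values for R R B R R B B B R R B B via {L|R} + simplicity:
value_1 [R]  L=[]  R=[0]  so -1
value_2 [RR]  L=[]  R=[-1; 0]  so -2
value_3 [RRB]  L=[-2]  R=[-1; 0]  so -3/2
value_4 [RRBR]  L=[-2]  R=[-3/2; -1; 0]  so -7/4
value_5 [RRBRR]  L=[-2]  R=[-7/4; -3/2; -1; 0]  so -15/8
value_6 [RRBRRB]  L=[-2; -15/8]  R=[-7/4; -3/2; -1; 0]  so -29/16
value_7 [RRBRRBB]  L=[-2; -15/8; -29/16]  R=[-7/4; -3/2; -1; 0]  so -57/32
value_8 [RRBRRBBB]  L=[-2; -15/8; -29/16; -57/32]  R=[-7/4; -3/2; -1; 0]  so -113/64
value_9 [RRBRRBBBR]  L=[-2; -15/8; -29/16; -57/32]  R=[-113/64; -7/4; -3/2; -1; 0]  so -227/128
value_10 [RRBRRBBBRR]  L=[-2; -15/8; -29/16; -57/32]  R=[-227/128; -113/64; -7/4; -3/2; -1; 0]  so -455/256
value_11 [RRBRRBBBRRB]  L=[-2; -15/8; -29/16; -57/32; -455/256]  R=[-227/128; -113/64; -7/4; -3/2; -1; 0]  so -909/512
value_12 [RRBRRBBBRRBB]  L=[-2; -15/8; -29/16; -57/32; -455/256; -909/512]  R=[-227/128; -113/64; -7/4; -3/2; -1; 0]  so -1817/1024

-1817/1024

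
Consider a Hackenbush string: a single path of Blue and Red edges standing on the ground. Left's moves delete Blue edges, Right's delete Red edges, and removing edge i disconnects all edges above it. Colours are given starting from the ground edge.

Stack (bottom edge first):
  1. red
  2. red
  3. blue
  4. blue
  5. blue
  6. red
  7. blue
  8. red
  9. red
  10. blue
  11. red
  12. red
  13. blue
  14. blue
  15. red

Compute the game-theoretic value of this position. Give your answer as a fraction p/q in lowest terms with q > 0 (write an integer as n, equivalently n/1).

Prefix values for red red blue blue blue red blue red red blue red red blue blue red via {L|R} + simplicity:
1 of 15 · r · max L −∞ · min R 0 -> -1
2 of 15 · rr · max L −∞ · min R -1 -> -2
3 of 15 · rrb · max L -2 · min R -1 -> -3/2
4 of 15 · rrbb · max L -3/2 · min R -1 -> -5/4
5 of 15 · rrbbb · max L -5/4 · min R -1 -> -9/8
6 of 15 · rrbbbr · max L -5/4 · min R -9/8 -> -19/16
7 of 15 · rrbbbrb · max L -19/16 · min R -9/8 -> -37/32
8 of 15 · rrbbbrbr · max L -19/16 · min R -37/32 -> -75/64
9 of 15 · rrbbbrbrr · max L -19/16 · min R -75/64 -> -151/128
10 of 15 · rrbbbrbrrb · max L -151/128 · min R -75/64 -> -301/256
11 of 15 · rrbbbrbrrbr · max L -151/128 · min R -301/256 -> -603/512
12 of 15 · rrbbbrbrrbrr · max L -151/128 · min R -603/512 -> -1207/1024
13 of 15 · rrbbbrbrrbrrb · max L -1207/1024 · min R -603/512 -> -2413/2048
14 of 15 · rrbbbrbrrbrrbb · max L -2413/2048 · min R -603/512 -> -4825/4096
15 of 15 · rrbbbrbrrbrrbbr · max L -2413/2048 · min R -4825/4096 -> -9651/8192

-9651/8192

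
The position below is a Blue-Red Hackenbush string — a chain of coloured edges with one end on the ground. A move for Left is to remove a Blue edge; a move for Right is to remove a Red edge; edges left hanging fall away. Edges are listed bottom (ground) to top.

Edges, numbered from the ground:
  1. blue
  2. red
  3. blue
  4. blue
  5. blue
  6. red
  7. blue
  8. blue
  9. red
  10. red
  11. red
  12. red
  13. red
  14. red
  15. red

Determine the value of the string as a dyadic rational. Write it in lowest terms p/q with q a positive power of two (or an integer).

15105/16384

edge 1 of 15 (blue): { 0 | (no moves) } — 1
edge 2 of 15 (red): { 0 | 1 } — 1/2
edge 3 of 15 (blue): { 0, 1/2 | 1 } — 3/4
edge 4 of 15 (blue): { 0, 1/2, 3/4 | 1 } — 7/8
edge 5 of 15 (blue): { 0, 1/2, 3/4, 7/8 | 1 } — 15/16
edge 6 of 15 (red): { 0, 1/2, 3/4, 7/8 | 15/16, 1 } — 29/32
edge 7 of 15 (blue): { 0, 1/2, 3/4, 7/8, 29/32 | 15/16, 1 } — 59/64
edge 8 of 15 (blue): { 0, 1/2, 3/4, 7/8, 29/32, 59/64 | 15/16, 1 } — 119/128
edge 9 of 15 (red): { 0, 1/2, 3/4, 7/8, 29/32, 59/64 | 119/128, 15/16, 1 } — 237/256
edge 10 of 15 (red): { 0, 1/2, 3/4, 7/8, 29/32, 59/64 | 237/256, 119/128, 15/16, 1 } — 473/512
edge 11 of 15 (red): { 0, 1/2, 3/4, 7/8, 29/32, 59/64 | 473/512, 237/256, 119/128, 15/16, 1 } — 945/1024
edge 12 of 15 (red): { 0, 1/2, 3/4, 7/8, 29/32, 59/64 | 945/1024, 473/512, 237/256, 119/128, 15/16, 1 } — 1889/2048
edge 13 of 15 (red): { 0, 1/2, 3/4, 7/8, 29/32, 59/64 | 1889/2048, 945/1024, 473/512, 237/256, 119/128, 15/16, 1 } — 3777/4096
edge 14 of 15 (red): { 0, 1/2, 3/4, 7/8, 29/32, 59/64 | 3777/4096, 1889/2048, 945/1024, 473/512, 237/256, 119/128, 15/16, 1 } — 7553/8192
edge 15 of 15 (red): { 0, 1/2, 3/4, 7/8, 29/32, 59/64 | 7553/8192, 3777/4096, 1889/2048, 945/1024, 473/512, 237/256, 119/128, 15/16, 1 } — 15105/16384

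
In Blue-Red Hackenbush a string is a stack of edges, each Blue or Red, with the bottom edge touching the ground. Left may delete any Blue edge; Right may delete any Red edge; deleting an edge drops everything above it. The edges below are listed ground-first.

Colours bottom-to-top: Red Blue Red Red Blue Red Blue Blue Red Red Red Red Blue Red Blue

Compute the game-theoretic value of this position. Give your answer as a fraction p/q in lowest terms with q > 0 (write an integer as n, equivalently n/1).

-13557/16384

Build G(s[:k]) for k = 1..15, string s = Red Blue Red Red Blue Red Blue Blue Red Red Red Red Blue Red Blue.
G(R) = { none | 0 } ⇒ -1
G(RB) = { -1 | 0 } ⇒ -1/2
G(RBR) = { -1 | -1/2, 0 } ⇒ -3/4
G(RBRR) = { -1 | -3/4, -1/2, 0 } ⇒ -7/8
G(RBRRB) = { -1, -7/8 | -3/4, -1/2, 0 } ⇒ -13/16
G(RBRRBR) = { -1, -7/8 | -13/16, -3/4, -1/2, 0 } ⇒ -27/32
G(RBRRBRB) = { -1, -7/8, -27/32 | -13/16, -3/4, -1/2, 0 } ⇒ -53/64
G(RBRRBRBB) = { -1, -7/8, -27/32, -53/64 | -13/16, -3/4, -1/2, 0 } ⇒ -105/128
G(RBRRBRBBR) = { -1, -7/8, -27/32, -53/64 | -105/128, -13/16, -3/4, -1/2, 0 } ⇒ -211/256
G(RBRRBRBBRR) = { -1, -7/8, -27/32, -53/64 | -211/256, -105/128, -13/16, -3/4, -1/2, 0 } ⇒ -423/512
G(RBRRBRBBRRR) = { -1, -7/8, -27/32, -53/64 | -423/512, -211/256, -105/128, -13/16, -3/4, -1/2, 0 } ⇒ -847/1024
G(RBRRBRBBRRRR) = { -1, -7/8, -27/32, -53/64 | -847/1024, -423/512, -211/256, -105/128, -13/16, -3/4, -1/2, 0 } ⇒ -1695/2048
G(RBRRBRBBRRRRB) = { -1, -7/8, -27/32, -53/64, -1695/2048 | -847/1024, -423/512, -211/256, -105/128, -13/16, -3/4, -1/2, 0 } ⇒ -3389/4096
G(RBRRBRBBRRRRBR) = { -1, -7/8, -27/32, -53/64, -1695/2048 | -3389/4096, -847/1024, -423/512, -211/256, -105/128, -13/16, -3/4, -1/2, 0 } ⇒ -6779/8192
G(RBRRBRBBRRRRBRB) = { -1, -7/8, -27/32, -53/64, -1695/2048, -6779/8192 | -3389/4096, -847/1024, -423/512, -211/256, -105/128, -13/16, -3/4, -1/2, 0 } ⇒ -13557/16384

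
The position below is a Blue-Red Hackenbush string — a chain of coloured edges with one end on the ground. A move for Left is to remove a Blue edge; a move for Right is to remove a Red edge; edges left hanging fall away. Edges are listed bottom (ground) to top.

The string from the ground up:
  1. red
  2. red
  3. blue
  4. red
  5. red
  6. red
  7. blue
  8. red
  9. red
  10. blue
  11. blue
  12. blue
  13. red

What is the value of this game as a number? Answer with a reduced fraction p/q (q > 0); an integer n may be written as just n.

-3939/2048

Prefix values for red red blue red red red blue red red blue blue blue red via {L|R} + simplicity:
step 1: add red to get r; options L={ (no moves) } R={ 0 } — -1
step 2: add red to get rr; options L={ (no moves) } R={ -1 0 } — -2
step 3: add blue to get rrb; options L={ -2 } R={ -1 0 } — -3/2
step 4: add red to get rrbr; options L={ -2 } R={ -3/2 -1 0 } — -7/4
step 5: add red to get rrbrr; options L={ -2 } R={ -7/4 -3/2 -1 0 } — -15/8
step 6: add red to get rrbrrr; options L={ -2 } R={ -15/8 -7/4 -3/2 -1 0 } — -31/16
step 7: add blue to get rrbrrrb; options L={ -2 -31/16 } R={ -15/8 -7/4 -3/2 -1 0 } — -61/32
step 8: add red to get rrbrrrbr; options L={ -2 -31/16 } R={ -61/32 -15/8 -7/4 -3/2 -1 0 } — -123/64
step 9: add red to get rrbrrrbrr; options L={ -2 -31/16 } R={ -123/64 -61/32 -15/8 -7/4 -3/2 -1 0 } — -247/128
step 10: add blue to get rrbrrrbrrb; options L={ -2 -31/16 -247/128 } R={ -123/64 -61/32 -15/8 -7/4 -3/2 -1 0 } — -493/256
step 11: add blue to get rrbrrrbrrbb; options L={ -2 -31/16 -247/128 -493/256 } R={ -123/64 -61/32 -15/8 -7/4 -3/2 -1 0 } — -985/512
step 12: add blue to get rrbrrrbrrbbb; options L={ -2 -31/16 -247/128 -493/256 -985/512 } R={ -123/64 -61/32 -15/8 -7/4 -3/2 -1 0 } — -1969/1024
step 13: add red to get rrbrrrbrrbbbr; options L={ -2 -31/16 -247/128 -493/256 -985/512 } R={ -1969/1024 -123/64 -61/32 -15/8 -7/4 -3/2 -1 0 } — -3939/2048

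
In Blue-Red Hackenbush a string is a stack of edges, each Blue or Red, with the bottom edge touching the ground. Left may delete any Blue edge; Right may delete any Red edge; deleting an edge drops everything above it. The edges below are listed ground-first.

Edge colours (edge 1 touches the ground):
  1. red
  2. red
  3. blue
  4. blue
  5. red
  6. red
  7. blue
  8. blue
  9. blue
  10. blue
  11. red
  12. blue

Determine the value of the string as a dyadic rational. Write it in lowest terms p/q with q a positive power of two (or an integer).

edge 1 of 12 (red): { · | 0 } → -1
edge 2 of 12 (red): { · | -1,0 } → -2
edge 3 of 12 (blue): { -2 | -1,0 } → -3/2
edge 4 of 12 (blue): { -2,-3/2 | -1,0 } → -5/4
edge 5 of 12 (red): { -2,-3/2 | -5/4,-1,0 } → -11/8
edge 6 of 12 (red): { -2,-3/2 | -11/8,-5/4,-1,0 } → -23/16
edge 7 of 12 (blue): { -2,-3/2,-23/16 | -11/8,-5/4,-1,0 } → -45/32
edge 8 of 12 (blue): { -2,-3/2,-23/16,-45/32 | -11/8,-5/4,-1,0 } → -89/64
edge 9 of 12 (blue): { -2,-3/2,-23/16,-45/32,-89/64 | -11/8,-5/4,-1,0 } → -177/128
edge 10 of 12 (blue): { -2,-3/2,-23/16,-45/32,-89/64,-177/128 | -11/8,-5/4,-1,0 } → -353/256
edge 11 of 12 (red): { -2,-3/2,-23/16,-45/32,-89/64,-177/128 | -353/256,-11/8,-5/4,-1,0 } → -707/512
edge 12 of 12 (blue): { -2,-3/2,-23/16,-45/32,-89/64,-177/128,-707/512 | -353/256,-11/8,-5/4,-1,0 } → -1413/1024

-1413/1024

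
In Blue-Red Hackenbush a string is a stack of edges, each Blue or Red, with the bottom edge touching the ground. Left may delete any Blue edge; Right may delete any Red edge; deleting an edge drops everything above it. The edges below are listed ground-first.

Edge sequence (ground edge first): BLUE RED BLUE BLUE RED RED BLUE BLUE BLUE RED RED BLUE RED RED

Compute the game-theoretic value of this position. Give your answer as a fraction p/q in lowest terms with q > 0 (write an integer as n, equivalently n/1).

Build value(s[:k]) for k = 1..14, string s = BLUE RED BLUE BLUE RED RED BLUE BLUE BLUE RED RED BLUE RED RED.
B: Left { 0 }, Right { ∅ } — simplest 1
BR: Left { 0 }, Right { 1 } — simplest 1/2
BRB: Left { 0, 1/2 }, Right { 1 } — simplest 3/4
BRBB: Left { 0, 1/2, 3/4 }, Right { 1 } — simplest 7/8
BRBBR: Left { 0, 1/2, 3/4 }, Right { 7/8, 1 } — simplest 13/16
BRBBRR: Left { 0, 1/2, 3/4 }, Right { 13/16, 7/8, 1 } — simplest 25/32
BRBBRRB: Left { 0, 1/2, 3/4, 25/32 }, Right { 13/16, 7/8, 1 } — simplest 51/64
BRBBRRBB: Left { 0, 1/2, 3/4, 25/32, 51/64 }, Right { 13/16, 7/8, 1 } — simplest 103/128
BRBBRRBBB: Left { 0, 1/2, 3/4, 25/32, 51/64, 103/128 }, Right { 13/16, 7/8, 1 } — simplest 207/256
BRBBRRBBBR: Left { 0, 1/2, 3/4, 25/32, 51/64, 103/128 }, Right { 207/256, 13/16, 7/8, 1 } — simplest 413/512
BRBBRRBBBRR: Left { 0, 1/2, 3/4, 25/32, 51/64, 103/128 }, Right { 413/512, 207/256, 13/16, 7/8, 1 } — simplest 825/1024
BRBBRRBBBRRB: Left { 0, 1/2, 3/4, 25/32, 51/64, 103/128, 825/1024 }, Right { 413/512, 207/256, 13/16, 7/8, 1 } — simplest 1651/2048
BRBBRRBBBRRBR: Left { 0, 1/2, 3/4, 25/32, 51/64, 103/128, 825/1024 }, Right { 1651/2048, 413/512, 207/256, 13/16, 7/8, 1 } — simplest 3301/4096
BRBBRRBBBRRBRR: Left { 0, 1/2, 3/4, 25/32, 51/64, 103/128, 825/1024 }, Right { 3301/4096, 1651/2048, 413/512, 207/256, 13/16, 7/8, 1 } — simplest 6601/8192

6601/8192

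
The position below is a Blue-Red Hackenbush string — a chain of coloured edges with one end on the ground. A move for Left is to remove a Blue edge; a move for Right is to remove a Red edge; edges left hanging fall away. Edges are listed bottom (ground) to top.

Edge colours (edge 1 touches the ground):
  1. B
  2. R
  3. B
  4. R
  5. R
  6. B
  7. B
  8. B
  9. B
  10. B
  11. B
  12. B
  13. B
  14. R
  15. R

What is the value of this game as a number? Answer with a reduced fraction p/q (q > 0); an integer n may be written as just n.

Build g(s[:k]) for k = 1..15, string s = B R B R R B B B B B B B B R R.
step 1: add B to get B; options L={ 0 } R={ ∅ } gives 1
step 2: add R to get BR; options L={ 0 } R={ 1 } gives 1/2
step 3: add B to get BRB; options L={ 0 1/2 } R={ 1 } gives 3/4
step 4: add R to get BRBR; options L={ 0 1/2 } R={ 3/4 1 } gives 5/8
step 5: add R to get BRBRR; options L={ 0 1/2 } R={ 5/8 3/4 1 } gives 9/16
step 6: add B to get BRBRRB; options L={ 0 1/2 9/16 } R={ 5/8 3/4 1 } gives 19/32
step 7: add B to get BRBRRBB; options L={ 0 1/2 9/16 19/32 } R={ 5/8 3/4 1 } gives 39/64
step 8: add B to get BRBRRBBB; options L={ 0 1/2 9/16 19/32 39/64 } R={ 5/8 3/4 1 } gives 79/128
step 9: add B to get BRBRRBBBB; options L={ 0 1/2 9/16 19/32 39/64 79/128 } R={ 5/8 3/4 1 } gives 159/256
step 10: add B to get BRBRRBBBBB; options L={ 0 1/2 9/16 19/32 39/64 79/128 159/256 } R={ 5/8 3/4 1 } gives 319/512
step 11: add B to get BRBRRBBBBBB; options L={ 0 1/2 9/16 19/32 39/64 79/128 159/256 319/512 } R={ 5/8 3/4 1 } gives 639/1024
step 12: add B to get BRBRRBBBBBBB; options L={ 0 1/2 9/16 19/32 39/64 79/128 159/256 319/512 639/1024 } R={ 5/8 3/4 1 } gives 1279/2048
step 13: add B to get BRBRRBBBBBBBB; options L={ 0 1/2 9/16 19/32 39/64 79/128 159/256 319/512 639/1024 1279/2048 } R={ 5/8 3/4 1 } gives 2559/4096
step 14: add R to get BRBRRBBBBBBBBR; options L={ 0 1/2 9/16 19/32 39/64 79/128 159/256 319/512 639/1024 1279/2048 } R={ 2559/4096 5/8 3/4 1 } gives 5117/8192
step 15: add R to get BRBRRBBBBBBBBRR; options L={ 0 1/2 9/16 19/32 39/64 79/128 159/256 319/512 639/1024 1279/2048 } R={ 5117/8192 2559/4096 5/8 3/4 1 } gives 10233/16384

10233/16384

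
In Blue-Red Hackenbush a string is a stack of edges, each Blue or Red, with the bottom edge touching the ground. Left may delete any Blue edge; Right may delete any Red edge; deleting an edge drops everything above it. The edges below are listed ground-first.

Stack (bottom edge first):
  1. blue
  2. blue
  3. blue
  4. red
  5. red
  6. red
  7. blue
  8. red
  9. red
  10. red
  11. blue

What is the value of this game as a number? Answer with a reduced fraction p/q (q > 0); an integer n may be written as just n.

547/256

Recurse on prefixes of the 11-edge string blue blue blue red red red blue red red red blue:
G_1 [b]  L=[0]  R=[]  → 1
G_2 [bb]  L=[0; 1]  R=[]  → 2
G_3 [bbb]  L=[0; 1; 2]  R=[]  → 3
G_4 [bbbr]  L=[0; 1; 2]  R=[3]  → 5/2
G_5 [bbbrr]  L=[0; 1; 2]  R=[5/2; 3]  → 9/4
G_6 [bbbrrr]  L=[0; 1; 2]  R=[9/4; 5/2; 3]  → 17/8
G_7 [bbbrrrb]  L=[0; 1; 2; 17/8]  R=[9/4; 5/2; 3]  → 35/16
G_8 [bbbrrrbr]  L=[0; 1; 2; 17/8]  R=[35/16; 9/4; 5/2; 3]  → 69/32
G_9 [bbbrrrbrr]  L=[0; 1; 2; 17/8]  R=[69/32; 35/16; 9/4; 5/2; 3]  → 137/64
G_10 [bbbrrrbrrr]  L=[0; 1; 2; 17/8]  R=[137/64; 69/32; 35/16; 9/4; 5/2; 3]  → 273/128
G_11 [bbbrrrbrrrb]  L=[0; 1; 2; 17/8; 273/128]  R=[137/64; 69/32; 35/16; 9/4; 5/2; 3]  → 547/256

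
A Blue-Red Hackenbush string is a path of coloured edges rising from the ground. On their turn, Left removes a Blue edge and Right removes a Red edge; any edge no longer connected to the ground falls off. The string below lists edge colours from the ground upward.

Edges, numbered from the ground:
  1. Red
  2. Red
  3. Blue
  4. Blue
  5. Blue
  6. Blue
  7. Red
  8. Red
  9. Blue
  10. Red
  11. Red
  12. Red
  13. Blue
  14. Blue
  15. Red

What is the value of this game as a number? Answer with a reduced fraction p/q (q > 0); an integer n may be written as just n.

Build val(s[:k]) for k = 1..15, string s = Red Red Blue Blue Blue Blue Red Red Blue Red Red Red Blue Blue Red.
1 of 15 · R · max L −∞ · min R 0 ⇒ -1
2 of 15 · RR · max L −∞ · min R -1 ⇒ -2
3 of 15 · RRB · max L -2 · min R -1 ⇒ -3/2
4 of 15 · RRBB · max L -3/2 · min R -1 ⇒ -5/4
5 of 15 · RRBBB · max L -5/4 · min R -1 ⇒ -9/8
6 of 15 · RRBBBB · max L -9/8 · min R -1 ⇒ -17/16
7 of 15 · RRBBBBR · max L -9/8 · min R -17/16 ⇒ -35/32
8 of 15 · RRBBBBRR · max L -9/8 · min R -35/32 ⇒ -71/64
9 of 15 · RRBBBBRRB · max L -71/64 · min R -35/32 ⇒ -141/128
10 of 15 · RRBBBBRRBR · max L -71/64 · min R -141/128 ⇒ -283/256
11 of 15 · RRBBBBRRBRR · max L -71/64 · min R -283/256 ⇒ -567/512
12 of 15 · RRBBBBRRBRRR · max L -71/64 · min R -567/512 ⇒ -1135/1024
13 of 15 · RRBBBBRRBRRRB · max L -1135/1024 · min R -567/512 ⇒ -2269/2048
14 of 15 · RRBBBBRRBRRRBB · max L -2269/2048 · min R -567/512 ⇒ -4537/4096
15 of 15 · RRBBBBRRBRRRBBR · max L -2269/2048 · min R -4537/4096 ⇒ -9075/8192

-9075/8192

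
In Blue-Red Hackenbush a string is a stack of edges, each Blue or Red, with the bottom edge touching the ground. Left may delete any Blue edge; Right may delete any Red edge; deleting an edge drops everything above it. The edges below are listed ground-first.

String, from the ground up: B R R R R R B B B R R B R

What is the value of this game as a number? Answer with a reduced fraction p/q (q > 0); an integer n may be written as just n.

229/4096

1 of 13 · B · max L 0 · min R +∞ => 1
2 of 13 · BR · max L 0 · min R 1 => 1/2
3 of 13 · BRR · max L 0 · min R 1/2 => 1/4
4 of 13 · BRRR · max L 0 · min R 1/4 => 1/8
5 of 13 · BRRRR · max L 0 · min R 1/8 => 1/16
6 of 13 · BRRRRR · max L 0 · min R 1/16 => 1/32
7 of 13 · BRRRRRB · max L 1/32 · min R 1/16 => 3/64
8 of 13 · BRRRRRBB · max L 3/64 · min R 1/16 => 7/128
9 of 13 · BRRRRRBBB · max L 7/128 · min R 1/16 => 15/256
10 of 13 · BRRRRRBBBR · max L 7/128 · min R 15/256 => 29/512
11 of 13 · BRRRRRBBBRR · max L 7/128 · min R 29/512 => 57/1024
12 of 13 · BRRRRRBBBRRB · max L 57/1024 · min R 29/512 => 115/2048
13 of 13 · BRRRRRBBBRRBR · max L 57/1024 · min R 115/2048 => 229/4096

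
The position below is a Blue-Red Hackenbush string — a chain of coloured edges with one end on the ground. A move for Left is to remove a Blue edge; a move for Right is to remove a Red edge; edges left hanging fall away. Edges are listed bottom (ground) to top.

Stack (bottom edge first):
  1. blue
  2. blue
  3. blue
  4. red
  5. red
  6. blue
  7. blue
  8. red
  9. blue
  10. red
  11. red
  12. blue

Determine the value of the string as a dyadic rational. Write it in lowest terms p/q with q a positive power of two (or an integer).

1235/512

Prefix values for blue blue blue red red blue blue red blue red red blue via {L|R} + simplicity:
step 1: add blue to get b; options L={ 0 } R={  } -> 1
step 2: add blue to get bb; options L={ 0, 1 } R={  } -> 2
step 3: add blue to get bbb; options L={ 0, 1, 2 } R={  } -> 3
step 4: add red to get bbbr; options L={ 0, 1, 2 } R={ 3 } -> 5/2
step 5: add red to get bbbrr; options L={ 0, 1, 2 } R={ 5/2, 3 } -> 9/4
step 6: add blue to get bbbrrb; options L={ 0, 1, 2, 9/4 } R={ 5/2, 3 } -> 19/8
step 7: add blue to get bbbrrbb; options L={ 0, 1, 2, 9/4, 19/8 } R={ 5/2, 3 } -> 39/16
step 8: add red to get bbbrrbbr; options L={ 0, 1, 2, 9/4, 19/8 } R={ 39/16, 5/2, 3 } -> 77/32
step 9: add blue to get bbbrrbbrb; options L={ 0, 1, 2, 9/4, 19/8, 77/32 } R={ 39/16, 5/2, 3 } -> 155/64
step 10: add red to get bbbrrbbrbr; options L={ 0, 1, 2, 9/4, 19/8, 77/32 } R={ 155/64, 39/16, 5/2, 3 } -> 309/128
step 11: add red to get bbbrrbbrbrr; options L={ 0, 1, 2, 9/4, 19/8, 77/32 } R={ 309/128, 155/64, 39/16, 5/2, 3 } -> 617/256
step 12: add blue to get bbbrrbbrbrrb; options L={ 0, 1, 2, 9/4, 19/8, 77/32, 617/256 } R={ 309/128, 155/64, 39/16, 5/2, 3 } -> 1235/512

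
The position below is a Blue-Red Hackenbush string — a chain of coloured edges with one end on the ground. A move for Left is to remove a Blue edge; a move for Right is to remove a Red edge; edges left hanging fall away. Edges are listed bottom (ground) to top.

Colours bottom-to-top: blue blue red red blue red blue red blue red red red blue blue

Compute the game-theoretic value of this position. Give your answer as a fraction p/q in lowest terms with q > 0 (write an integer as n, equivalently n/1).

1 of 14 · b · max L 0 · min R +∞ — 1
2 of 14 · bb · max L 1 · min R +∞ — 2
3 of 14 · bbr · max L 1 · min R 2 — 3/2
4 of 14 · bbrr · max L 1 · min R 3/2 — 5/4
5 of 14 · bbrrb · max L 5/4 · min R 3/2 — 11/8
6 of 14 · bbrrbr · max L 5/4 · min R 11/8 — 21/16
7 of 14 · bbrrbrb · max L 21/16 · min R 11/8 — 43/32
8 of 14 · bbrrbrbr · max L 21/16 · min R 43/32 — 85/64
9 of 14 · bbrrbrbrb · max L 85/64 · min R 43/32 — 171/128
10 of 14 · bbrrbrbrbr · max L 85/64 · min R 171/128 — 341/256
11 of 14 · bbrrbrbrbrr · max L 85/64 · min R 341/256 — 681/512
12 of 14 · bbrrbrbrbrrr · max L 85/64 · min R 681/512 — 1361/1024
13 of 14 · bbrrbrbrbrrrb · max L 1361/1024 · min R 681/512 — 2723/2048
14 of 14 · bbrrbrbrbrrrbb · max L 2723/2048 · min R 681/512 — 5447/4096

5447/4096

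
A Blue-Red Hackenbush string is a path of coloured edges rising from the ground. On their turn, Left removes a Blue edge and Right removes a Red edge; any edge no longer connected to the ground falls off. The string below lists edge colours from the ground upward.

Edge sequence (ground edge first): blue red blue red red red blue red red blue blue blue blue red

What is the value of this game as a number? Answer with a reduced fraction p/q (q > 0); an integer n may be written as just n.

4413/8192

Prefix values for blue red blue red red red blue red red blue blue blue blue red via {L|R} + simplicity:
edge 1 of 14 (blue): { 0 | · } gives 1
edge 2 of 14 (red): { 0 | 1 } gives 1/2
edge 3 of 14 (blue): { 0,1/2 | 1 } gives 3/4
edge 4 of 14 (red): { 0,1/2 | 3/4,1 } gives 5/8
edge 5 of 14 (red): { 0,1/2 | 5/8,3/4,1 } gives 9/16
edge 6 of 14 (red): { 0,1/2 | 9/16,5/8,3/4,1 } gives 17/32
edge 7 of 14 (blue): { 0,1/2,17/32 | 9/16,5/8,3/4,1 } gives 35/64
edge 8 of 14 (red): { 0,1/2,17/32 | 35/64,9/16,5/8,3/4,1 } gives 69/128
edge 9 of 14 (red): { 0,1/2,17/32 | 69/128,35/64,9/16,5/8,3/4,1 } gives 137/256
edge 10 of 14 (blue): { 0,1/2,17/32,137/256 | 69/128,35/64,9/16,5/8,3/4,1 } gives 275/512
edge 11 of 14 (blue): { 0,1/2,17/32,137/256,275/512 | 69/128,35/64,9/16,5/8,3/4,1 } gives 551/1024
edge 12 of 14 (blue): { 0,1/2,17/32,137/256,275/512,551/1024 | 69/128,35/64,9/16,5/8,3/4,1 } gives 1103/2048
edge 13 of 14 (blue): { 0,1/2,17/32,137/256,275/512,551/1024,1103/2048 | 69/128,35/64,9/16,5/8,3/4,1 } gives 2207/4096
edge 14 of 14 (red): { 0,1/2,17/32,137/256,275/512,551/1024,1103/2048 | 2207/4096,69/128,35/64,9/16,5/8,3/4,1 } gives 4413/8192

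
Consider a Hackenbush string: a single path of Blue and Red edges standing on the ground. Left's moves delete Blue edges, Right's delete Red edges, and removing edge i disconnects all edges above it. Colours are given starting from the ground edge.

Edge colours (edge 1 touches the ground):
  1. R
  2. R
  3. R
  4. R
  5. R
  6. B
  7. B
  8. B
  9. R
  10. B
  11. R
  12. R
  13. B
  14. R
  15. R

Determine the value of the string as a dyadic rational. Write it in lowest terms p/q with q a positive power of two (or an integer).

-4279/1024

Recurse on prefixes of the 15-edge string R R R R R B B B R B R R B R R:
G(R) = { · | 0 } -> -1
G(RR) = { · | -1; 0 } -> -2
G(RRR) = { · | -2; -1; 0 } -> -3
G(RRRR) = { · | -3; -2; -1; 0 } -> -4
G(RRRRR) = { · | -4; -3; -2; -1; 0 } -> -5
G(RRRRRB) = { -5 | -4; -3; -2; -1; 0 } -> -9/2
G(RRRRRBB) = { -5; -9/2 | -4; -3; -2; -1; 0 } -> -17/4
G(RRRRRBBB) = { -5; -9/2; -17/4 | -4; -3; -2; -1; 0 } -> -33/8
G(RRRRRBBBR) = { -5; -9/2; -17/4 | -33/8; -4; -3; -2; -1; 0 } -> -67/16
G(RRRRRBBBRB) = { -5; -9/2; -17/4; -67/16 | -33/8; -4; -3; -2; -1; 0 } -> -133/32
G(RRRRRBBBRBR) = { -5; -9/2; -17/4; -67/16 | -133/32; -33/8; -4; -3; -2; -1; 0 } -> -267/64
G(RRRRRBBBRBRR) = { -5; -9/2; -17/4; -67/16 | -267/64; -133/32; -33/8; -4; -3; -2; -1; 0 } -> -535/128
G(RRRRRBBBRBRRB) = { -5; -9/2; -17/4; -67/16; -535/128 | -267/64; -133/32; -33/8; -4; -3; -2; -1; 0 } -> -1069/256
G(RRRRRBBBRBRRBR) = { -5; -9/2; -17/4; -67/16; -535/128 | -1069/256; -267/64; -133/32; -33/8; -4; -3; -2; -1; 0 } -> -2139/512
G(RRRRRBBBRBRRBRR) = { -5; -9/2; -17/4; -67/16; -535/128 | -2139/512; -1069/256; -267/64; -133/32; -33/8; -4; -3; -2; -1; 0 } -> -4279/1024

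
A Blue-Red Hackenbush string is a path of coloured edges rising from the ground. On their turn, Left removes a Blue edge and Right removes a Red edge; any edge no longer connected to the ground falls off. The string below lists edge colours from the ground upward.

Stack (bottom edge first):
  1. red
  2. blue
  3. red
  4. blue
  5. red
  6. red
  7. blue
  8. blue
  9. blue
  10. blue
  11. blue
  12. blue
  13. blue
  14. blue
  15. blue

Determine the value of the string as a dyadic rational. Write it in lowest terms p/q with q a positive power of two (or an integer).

-11265/16384

Recurse on prefixes of the 15-edge string red blue red blue red red blue blue blue blue blue blue blue blue blue:
step 1: add red to get r; options L={ — } R={ 0 } so -1
step 2: add blue to get rb; options L={ -1 } R={ 0 } so -1/2
step 3: add red to get rbr; options L={ -1 } R={ -1/2 0 } so -3/4
step 4: add blue to get rbrb; options L={ -1 -3/4 } R={ -1/2 0 } so -5/8
step 5: add red to get rbrbr; options L={ -1 -3/4 } R={ -5/8 -1/2 0 } so -11/16
step 6: add red to get rbrbrr; options L={ -1 -3/4 } R={ -11/16 -5/8 -1/2 0 } so -23/32
step 7: add blue to get rbrbrrb; options L={ -1 -3/4 -23/32 } R={ -11/16 -5/8 -1/2 0 } so -45/64
step 8: add blue to get rbrbrrbb; options L={ -1 -3/4 -23/32 -45/64 } R={ -11/16 -5/8 -1/2 0 } so -89/128
step 9: add blue to get rbrbrrbbb; options L={ -1 -3/4 -23/32 -45/64 -89/128 } R={ -11/16 -5/8 -1/2 0 } so -177/256
step 10: add blue to get rbrbrrbbbb; options L={ -1 -3/4 -23/32 -45/64 -89/128 -177/256 } R={ -11/16 -5/8 -1/2 0 } so -353/512
step 11: add blue to get rbrbrrbbbbb; options L={ -1 -3/4 -23/32 -45/64 -89/128 -177/256 -353/512 } R={ -11/16 -5/8 -1/2 0 } so -705/1024
step 12: add blue to get rbrbrrbbbbbb; options L={ -1 -3/4 -23/32 -45/64 -89/128 -177/256 -353/512 -705/1024 } R={ -11/16 -5/8 -1/2 0 } so -1409/2048
step 13: add blue to get rbrbrrbbbbbbb; options L={ -1 -3/4 -23/32 -45/64 -89/128 -177/256 -353/512 -705/1024 -1409/2048 } R={ -11/16 -5/8 -1/2 0 } so -2817/4096
step 14: add blue to get rbrbrrbbbbbbbb; options L={ -1 -3/4 -23/32 -45/64 -89/128 -177/256 -353/512 -705/1024 -1409/2048 -2817/4096 } R={ -11/16 -5/8 -1/2 0 } so -5633/8192
step 15: add blue to get rbrbrrbbbbbbbbb; options L={ -1 -3/4 -23/32 -45/64 -89/128 -177/256 -353/512 -705/1024 -1409/2048 -2817/4096 -5633/8192 } R={ -11/16 -5/8 -1/2 0 } so -11265/16384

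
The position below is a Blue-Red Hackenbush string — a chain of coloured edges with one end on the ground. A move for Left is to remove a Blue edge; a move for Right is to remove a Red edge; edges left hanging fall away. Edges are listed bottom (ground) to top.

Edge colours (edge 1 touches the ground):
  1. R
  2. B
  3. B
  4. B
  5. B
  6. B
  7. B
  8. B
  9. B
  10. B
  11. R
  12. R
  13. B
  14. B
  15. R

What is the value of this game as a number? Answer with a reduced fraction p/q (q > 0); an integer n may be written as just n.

Recurse on prefixes of the 15-edge string R B B B B B B B B B R R B B R:
val(R) = { ∅ | 0 } -> -1
val(RB) = { -1 | 0 } -> -1/2
val(RBB) = { -1, -1/2 | 0 } -> -1/4
val(RBBB) = { -1, -1/2, -1/4 | 0 } -> -1/8
val(RBBBB) = { -1, -1/2, -1/4, -1/8 | 0 } -> -1/16
val(RBBBBB) = { -1, -1/2, -1/4, -1/8, -1/16 | 0 } -> -1/32
val(RBBBBBB) = { -1, -1/2, -1/4, -1/8, -1/16, -1/32 | 0 } -> -1/64
val(RBBBBBBB) = { -1, -1/2, -1/4, -1/8, -1/16, -1/32, -1/64 | 0 } -> -1/128
val(RBBBBBBBB) = { -1, -1/2, -1/4, -1/8, -1/16, -1/32, -1/64, -1/128 | 0 } -> -1/256
val(RBBBBBBBBB) = { -1, -1/2, -1/4, -1/8, -1/16, -1/32, -1/64, -1/128, -1/256 | 0 } -> -1/512
val(RBBBBBBBBBR) = { -1, -1/2, -1/4, -1/8, -1/16, -1/32, -1/64, -1/128, -1/256 | -1/512, 0 } -> -3/1024
val(RBBBBBBBBBRR) = { -1, -1/2, -1/4, -1/8, -1/16, -1/32, -1/64, -1/128, -1/256 | -3/1024, -1/512, 0 } -> -7/2048
val(RBBBBBBBBBRRB) = { -1, -1/2, -1/4, -1/8, -1/16, -1/32, -1/64, -1/128, -1/256, -7/2048 | -3/1024, -1/512, 0 } -> -13/4096
val(RBBBBBBBBBRRBB) = { -1, -1/2, -1/4, -1/8, -1/16, -1/32, -1/64, -1/128, -1/256, -7/2048, -13/4096 | -3/1024, -1/512, 0 } -> -25/8192
val(RBBBBBBBBBRRBBR) = { -1, -1/2, -1/4, -1/8, -1/16, -1/32, -1/64, -1/128, -1/256, -7/2048, -13/4096 | -25/8192, -3/1024, -1/512, 0 } -> -51/16384

-51/16384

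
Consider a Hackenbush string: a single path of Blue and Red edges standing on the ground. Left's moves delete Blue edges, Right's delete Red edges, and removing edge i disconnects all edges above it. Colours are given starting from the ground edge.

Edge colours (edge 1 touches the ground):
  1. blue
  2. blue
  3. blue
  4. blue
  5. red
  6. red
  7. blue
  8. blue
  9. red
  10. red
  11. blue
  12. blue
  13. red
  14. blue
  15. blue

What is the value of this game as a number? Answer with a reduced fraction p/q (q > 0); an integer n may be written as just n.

val_1 [b]  L=[0]  R=[(no moves)]  so 1
val_2 [bb]  L=[0,1]  R=[(no moves)]  so 2
val_3 [bbb]  L=[0,1,2]  R=[(no moves)]  so 3
val_4 [bbbb]  L=[0,1,2,3]  R=[(no moves)]  so 4
val_5 [bbbbr]  L=[0,1,2,3]  R=[4]  so 7/2
val_6 [bbbbrr]  L=[0,1,2,3]  R=[7/2,4]  so 13/4
val_7 [bbbbrrb]  L=[0,1,2,3,13/4]  R=[7/2,4]  so 27/8
val_8 [bbbbrrbb]  L=[0,1,2,3,13/4,27/8]  R=[7/2,4]  so 55/16
val_9 [bbbbrrbbr]  L=[0,1,2,3,13/4,27/8]  R=[55/16,7/2,4]  so 109/32
val_10 [bbbbrrbbrr]  L=[0,1,2,3,13/4,27/8]  R=[109/32,55/16,7/2,4]  so 217/64
val_11 [bbbbrrbbrrb]  L=[0,1,2,3,13/4,27/8,217/64]  R=[109/32,55/16,7/2,4]  so 435/128
val_12 [bbbbrrbbrrbb]  L=[0,1,2,3,13/4,27/8,217/64,435/128]  R=[109/32,55/16,7/2,4]  so 871/256
val_13 [bbbbrrbbrrbbr]  L=[0,1,2,3,13/4,27/8,217/64,435/128]  R=[871/256,109/32,55/16,7/2,4]  so 1741/512
val_14 [bbbbrrbbrrbbrb]  L=[0,1,2,3,13/4,27/8,217/64,435/128,1741/512]  R=[871/256,109/32,55/16,7/2,4]  so 3483/1024
val_15 [bbbbrrbbrrbbrbb]  L=[0,1,2,3,13/4,27/8,217/64,435/128,1741/512,3483/1024]  R=[871/256,109/32,55/16,7/2,4]  so 6967/2048

6967/2048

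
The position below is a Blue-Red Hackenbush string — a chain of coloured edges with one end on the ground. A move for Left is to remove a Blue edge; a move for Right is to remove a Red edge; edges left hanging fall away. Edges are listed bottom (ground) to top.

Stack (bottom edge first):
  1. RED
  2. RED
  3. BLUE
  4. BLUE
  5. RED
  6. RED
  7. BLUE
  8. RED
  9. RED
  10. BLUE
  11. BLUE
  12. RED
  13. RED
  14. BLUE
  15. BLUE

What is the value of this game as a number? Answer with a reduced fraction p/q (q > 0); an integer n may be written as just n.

value(R) = { (no moves) | 0 } so -1
value(RR) = { (no moves) | -1, 0 } so -2
value(RRB) = { -2 | -1, 0 } so -3/2
value(RRBB) = { -2, -3/2 | -1, 0 } so -5/4
value(RRBBR) = { -2, -3/2 | -5/4, -1, 0 } so -11/8
value(RRBBRR) = { -2, -3/2 | -11/8, -5/4, -1, 0 } so -23/16
value(RRBBRRB) = { -2, -3/2, -23/16 | -11/8, -5/4, -1, 0 } so -45/32
value(RRBBRRBR) = { -2, -3/2, -23/16 | -45/32, -11/8, -5/4, -1, 0 } so -91/64
value(RRBBRRBRR) = { -2, -3/2, -23/16 | -91/64, -45/32, -11/8, -5/4, -1, 0 } so -183/128
value(RRBBRRBRRB) = { -2, -3/2, -23/16, -183/128 | -91/64, -45/32, -11/8, -5/4, -1, 0 } so -365/256
value(RRBBRRBRRBB) = { -2, -3/2, -23/16, -183/128, -365/256 | -91/64, -45/32, -11/8, -5/4, -1, 0 } so -729/512
value(RRBBRRBRRBBR) = { -2, -3/2, -23/16, -183/128, -365/256 | -729/512, -91/64, -45/32, -11/8, -5/4, -1, 0 } so -1459/1024
value(RRBBRRBRRBBRR) = { -2, -3/2, -23/16, -183/128, -365/256 | -1459/1024, -729/512, -91/64, -45/32, -11/8, -5/4, -1, 0 } so -2919/2048
value(RRBBRRBRRBBRRB) = { -2, -3/2, -23/16, -183/128, -365/256, -2919/2048 | -1459/1024, -729/512, -91/64, -45/32, -11/8, -5/4, -1, 0 } so -5837/4096
value(RRBBRRBRRBBRRBB) = { -2, -3/2, -23/16, -183/128, -365/256, -2919/2048, -5837/4096 | -1459/1024, -729/512, -91/64, -45/32, -11/8, -5/4, -1, 0 } so -11673/8192

-11673/8192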